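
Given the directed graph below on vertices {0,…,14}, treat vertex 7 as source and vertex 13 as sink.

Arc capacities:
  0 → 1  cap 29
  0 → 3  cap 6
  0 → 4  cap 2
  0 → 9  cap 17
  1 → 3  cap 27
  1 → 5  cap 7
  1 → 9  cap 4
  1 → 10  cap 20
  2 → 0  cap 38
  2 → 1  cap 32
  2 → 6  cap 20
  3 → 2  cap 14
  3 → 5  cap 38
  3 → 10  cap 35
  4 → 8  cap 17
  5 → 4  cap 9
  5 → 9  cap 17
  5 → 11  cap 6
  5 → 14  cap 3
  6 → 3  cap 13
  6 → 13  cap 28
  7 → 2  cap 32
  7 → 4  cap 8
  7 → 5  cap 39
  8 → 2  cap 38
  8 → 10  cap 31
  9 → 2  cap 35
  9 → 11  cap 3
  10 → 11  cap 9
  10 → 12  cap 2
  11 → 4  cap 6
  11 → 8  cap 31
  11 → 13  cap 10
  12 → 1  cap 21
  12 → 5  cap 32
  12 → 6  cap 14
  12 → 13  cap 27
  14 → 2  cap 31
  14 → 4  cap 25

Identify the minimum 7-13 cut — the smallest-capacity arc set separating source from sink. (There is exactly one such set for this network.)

Min-cut arcs: {(2,6), (10,12), (11,13)} (total capacity 32)

augment #1: 7→2→6→13 push 20
augment #2: 7→5→11→13 push 6
augment #3: 7→5→9→11→13 push 3
augment #4: 7→2→1→10→11→13 push 1
augment #5: 7→2→1→10→12→13 push 2
max flow = 32; residual-reachable set from 7 gives S-side
cut edges (S→T): {(2,6), (10,12), (11,13)} total cap 32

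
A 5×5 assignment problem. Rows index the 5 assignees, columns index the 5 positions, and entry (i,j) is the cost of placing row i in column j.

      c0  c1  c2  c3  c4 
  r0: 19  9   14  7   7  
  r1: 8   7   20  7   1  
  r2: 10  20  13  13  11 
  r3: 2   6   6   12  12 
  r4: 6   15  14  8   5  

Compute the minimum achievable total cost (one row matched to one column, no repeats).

Minimum assignment cost: 33

one of 2 optimal assignments: row0→col1 (cost 9), row1→col4 (cost 1), row2→col2 (cost 13), row3→col0 (cost 2), row4→col3 (cost 8)
total = 9 + 1 + 13 + 2 + 8 = 33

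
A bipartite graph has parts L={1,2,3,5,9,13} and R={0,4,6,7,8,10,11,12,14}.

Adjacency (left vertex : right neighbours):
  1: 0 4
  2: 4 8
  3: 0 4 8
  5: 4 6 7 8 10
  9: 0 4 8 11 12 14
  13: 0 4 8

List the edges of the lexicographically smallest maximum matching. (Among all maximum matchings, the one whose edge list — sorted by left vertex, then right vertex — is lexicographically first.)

|M| = 5 (so the lex-smallest maximum matching has 5 edges)
process left vertices in ascending order; for each, take the smallest-labelled available neighbour that still permits 5 edges overall, or leave it unmatched if none does
lex-smallest matching: {1-0, 2-4, 3-8, 5-6, 9-11}

Lex-smallest maximum matching: {(1,0), (2,4), (3,8), (5,6), (9,11)}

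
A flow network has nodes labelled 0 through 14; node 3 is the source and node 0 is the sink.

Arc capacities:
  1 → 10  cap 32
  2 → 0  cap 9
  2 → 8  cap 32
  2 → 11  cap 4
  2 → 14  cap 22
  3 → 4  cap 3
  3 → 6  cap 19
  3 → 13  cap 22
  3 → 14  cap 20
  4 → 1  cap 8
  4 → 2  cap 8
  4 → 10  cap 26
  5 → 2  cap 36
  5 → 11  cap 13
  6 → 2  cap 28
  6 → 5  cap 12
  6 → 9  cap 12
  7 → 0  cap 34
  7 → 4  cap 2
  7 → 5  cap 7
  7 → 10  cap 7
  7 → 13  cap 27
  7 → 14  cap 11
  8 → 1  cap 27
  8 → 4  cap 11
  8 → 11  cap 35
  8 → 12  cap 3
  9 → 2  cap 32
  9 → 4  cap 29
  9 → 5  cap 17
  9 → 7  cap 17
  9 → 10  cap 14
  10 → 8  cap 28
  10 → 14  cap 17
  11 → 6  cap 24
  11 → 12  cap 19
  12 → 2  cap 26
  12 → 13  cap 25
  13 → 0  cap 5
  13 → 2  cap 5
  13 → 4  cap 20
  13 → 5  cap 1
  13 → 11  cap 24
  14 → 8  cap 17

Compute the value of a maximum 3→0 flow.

augment #1: 3→13→0 bottleneck 5, total now 5
augment #2: 3→4→2→0 bottleneck 3, total now 8
augment #3: 3→6→2→0 bottleneck 6, total now 14
augment #4: 3→6→9→7→0 bottleneck 12, total now 26

Maximum flow value: 26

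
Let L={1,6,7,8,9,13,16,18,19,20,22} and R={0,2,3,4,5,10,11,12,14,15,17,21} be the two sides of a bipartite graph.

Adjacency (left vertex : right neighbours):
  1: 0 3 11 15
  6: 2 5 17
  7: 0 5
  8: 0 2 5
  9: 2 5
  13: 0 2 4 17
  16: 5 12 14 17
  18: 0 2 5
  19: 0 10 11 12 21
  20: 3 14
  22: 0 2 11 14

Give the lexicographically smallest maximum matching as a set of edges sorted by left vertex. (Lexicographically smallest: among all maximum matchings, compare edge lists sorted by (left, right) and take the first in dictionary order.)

|M| = 10 (so the lex-smallest maximum matching has 10 edges)
process left vertices in ascending order; for each, take the smallest-labelled available neighbour that still permits 10 edges overall, or leave it unmatched if none does
lex-smallest matching: {1-3, 6-17, 7-0, 8-2, 9-5, 13-4, 16-12, 19-10, 20-14, 22-11}

Lex-smallest maximum matching: {(1,3), (6,17), (7,0), (8,2), (9,5), (13,4), (16,12), (19,10), (20,14), (22,11)}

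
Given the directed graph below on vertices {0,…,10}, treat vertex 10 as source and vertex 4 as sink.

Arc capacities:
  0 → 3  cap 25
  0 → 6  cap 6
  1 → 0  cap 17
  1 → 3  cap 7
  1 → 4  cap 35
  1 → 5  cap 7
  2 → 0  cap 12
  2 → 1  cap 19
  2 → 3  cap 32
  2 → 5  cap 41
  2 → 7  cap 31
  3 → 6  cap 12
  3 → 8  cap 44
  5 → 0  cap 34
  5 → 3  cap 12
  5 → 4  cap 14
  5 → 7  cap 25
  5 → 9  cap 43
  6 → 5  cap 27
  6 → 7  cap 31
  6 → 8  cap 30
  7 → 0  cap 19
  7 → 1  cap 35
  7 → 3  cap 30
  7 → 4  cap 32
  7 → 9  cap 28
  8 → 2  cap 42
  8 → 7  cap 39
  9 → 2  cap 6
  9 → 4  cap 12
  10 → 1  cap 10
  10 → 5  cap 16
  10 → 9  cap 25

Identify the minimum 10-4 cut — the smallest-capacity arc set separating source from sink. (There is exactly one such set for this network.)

Min-cut arcs: {(9,2), (9,4), (10,1), (10,5)} (total capacity 44)

augment #1: 10→1→4 push 10
augment #2: 10→5→4 push 14
augment #3: 10→9→4 push 12
augment #4: 10→5→7→4 push 2
augment #5: 10→9→2→1→4 push 6
max flow = 44; residual-reachable set from 10 gives S-side
cut edges (S→T): {(9,2), (9,4), (10,1), (10,5)} total cap 44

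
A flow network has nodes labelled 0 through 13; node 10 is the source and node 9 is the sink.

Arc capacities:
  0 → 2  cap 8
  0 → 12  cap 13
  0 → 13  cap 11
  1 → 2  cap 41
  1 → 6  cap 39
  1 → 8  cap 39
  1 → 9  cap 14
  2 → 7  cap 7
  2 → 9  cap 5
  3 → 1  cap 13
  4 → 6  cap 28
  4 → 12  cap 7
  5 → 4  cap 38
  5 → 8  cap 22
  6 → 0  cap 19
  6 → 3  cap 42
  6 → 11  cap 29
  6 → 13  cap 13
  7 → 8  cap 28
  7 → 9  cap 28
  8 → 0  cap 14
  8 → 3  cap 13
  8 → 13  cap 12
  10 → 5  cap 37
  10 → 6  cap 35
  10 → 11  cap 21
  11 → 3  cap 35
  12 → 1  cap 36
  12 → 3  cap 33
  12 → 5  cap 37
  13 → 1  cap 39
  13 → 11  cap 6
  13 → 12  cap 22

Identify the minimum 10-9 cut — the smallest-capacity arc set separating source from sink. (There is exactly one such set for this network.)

augment #1: 10→6→0→2→9 push 5
augment #2: 10→6→3→1→9 push 13
augment #3: 10→6→13→1→9 push 1
augment #4: 10→6→0→2→7→9 push 3
augment #5: 10→6→13→1→2→7→9 push 4
max flow = 26; residual-reachable set from 10 gives S-side
cut edges (S→T): {(1,9), (2,7), (2,9)} total cap 26

Min-cut arcs: {(1,9), (2,7), (2,9)} (total capacity 26)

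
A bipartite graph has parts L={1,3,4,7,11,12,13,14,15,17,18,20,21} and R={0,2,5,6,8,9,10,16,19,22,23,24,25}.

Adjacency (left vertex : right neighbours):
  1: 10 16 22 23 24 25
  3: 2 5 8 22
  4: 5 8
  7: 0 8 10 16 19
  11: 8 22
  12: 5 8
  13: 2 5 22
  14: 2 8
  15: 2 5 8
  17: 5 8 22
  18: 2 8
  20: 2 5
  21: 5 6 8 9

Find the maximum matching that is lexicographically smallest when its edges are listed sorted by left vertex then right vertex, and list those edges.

Lex-smallest maximum matching: {(1,10), (3,2), (4,5), (7,0), (11,8), (13,22), (21,6)}

|M| = 7 (so the lex-smallest maximum matching has 7 edges)
process left vertices in ascending order; for each, take the smallest-labelled available neighbour that still permits 7 edges overall, or leave it unmatched if none does
lex-smallest matching: {1-10, 3-2, 4-5, 7-0, 11-8, 13-22, 21-6}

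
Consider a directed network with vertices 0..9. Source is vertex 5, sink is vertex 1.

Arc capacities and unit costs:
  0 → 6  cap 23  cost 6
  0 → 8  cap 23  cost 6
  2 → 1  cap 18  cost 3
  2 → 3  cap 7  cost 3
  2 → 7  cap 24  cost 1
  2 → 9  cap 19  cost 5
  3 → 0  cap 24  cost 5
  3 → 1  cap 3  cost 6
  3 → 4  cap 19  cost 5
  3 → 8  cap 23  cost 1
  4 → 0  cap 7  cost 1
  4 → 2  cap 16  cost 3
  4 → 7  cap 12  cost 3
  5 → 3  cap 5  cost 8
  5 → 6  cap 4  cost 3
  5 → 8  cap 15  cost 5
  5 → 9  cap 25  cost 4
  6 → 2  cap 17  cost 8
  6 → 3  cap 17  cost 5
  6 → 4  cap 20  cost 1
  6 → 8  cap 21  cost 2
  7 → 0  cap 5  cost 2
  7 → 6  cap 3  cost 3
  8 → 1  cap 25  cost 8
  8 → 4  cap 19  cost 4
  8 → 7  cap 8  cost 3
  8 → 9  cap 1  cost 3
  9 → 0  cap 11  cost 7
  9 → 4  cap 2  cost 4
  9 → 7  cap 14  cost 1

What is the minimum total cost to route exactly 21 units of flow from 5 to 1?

shortest-cost path #1: 5→6→4→2→1 push 4 @ unit cost 10 (adds 40)
shortest-cost path #2: 5→8→1 push 15 @ unit cost 13 (adds 195)
shortest-cost path #3: 5→3→1 push 2 @ unit cost 14 (adds 28)
total cost = 263

Minimum cost for 21 units: 263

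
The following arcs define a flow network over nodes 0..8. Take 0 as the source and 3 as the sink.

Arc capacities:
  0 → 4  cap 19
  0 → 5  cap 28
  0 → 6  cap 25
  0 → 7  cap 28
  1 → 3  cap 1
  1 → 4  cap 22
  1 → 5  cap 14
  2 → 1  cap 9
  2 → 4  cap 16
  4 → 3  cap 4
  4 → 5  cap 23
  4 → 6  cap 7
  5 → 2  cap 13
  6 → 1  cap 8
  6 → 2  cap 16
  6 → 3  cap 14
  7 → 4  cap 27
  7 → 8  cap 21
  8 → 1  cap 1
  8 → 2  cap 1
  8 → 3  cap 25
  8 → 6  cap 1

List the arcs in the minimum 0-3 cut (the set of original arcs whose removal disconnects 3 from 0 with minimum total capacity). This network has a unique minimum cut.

Min-cut arcs: {(1,3), (4,3), (6,3), (7,8)} (total capacity 40)

augment #1: 0→4→3 push 4
augment #2: 0→6→3 push 14
augment #3: 0→6→1→3 push 1
augment #4: 0→7→8→3 push 21
max flow = 40; residual-reachable set from 0 gives S-side
cut edges (S→T): {(1,3), (4,3), (6,3), (7,8)} total cap 40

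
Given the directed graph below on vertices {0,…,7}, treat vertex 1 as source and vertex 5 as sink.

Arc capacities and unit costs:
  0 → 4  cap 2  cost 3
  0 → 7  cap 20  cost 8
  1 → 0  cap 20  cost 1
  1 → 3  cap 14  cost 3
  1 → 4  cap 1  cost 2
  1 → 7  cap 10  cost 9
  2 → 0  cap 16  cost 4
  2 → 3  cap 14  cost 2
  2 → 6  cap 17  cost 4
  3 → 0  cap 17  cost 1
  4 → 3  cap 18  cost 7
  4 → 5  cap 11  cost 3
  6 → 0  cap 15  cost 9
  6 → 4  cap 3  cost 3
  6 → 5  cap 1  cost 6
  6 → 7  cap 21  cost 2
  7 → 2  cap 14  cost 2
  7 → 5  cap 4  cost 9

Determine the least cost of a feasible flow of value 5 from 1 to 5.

shortest-cost path #1: 1→4→5 push 1 @ unit cost 5 (adds 5)
shortest-cost path #2: 1→0→4→5 push 2 @ unit cost 7 (adds 14)
shortest-cost path #3: 1→7→5 push 2 @ unit cost 18 (adds 36)
total cost = 55

Minimum cost for 5 units: 55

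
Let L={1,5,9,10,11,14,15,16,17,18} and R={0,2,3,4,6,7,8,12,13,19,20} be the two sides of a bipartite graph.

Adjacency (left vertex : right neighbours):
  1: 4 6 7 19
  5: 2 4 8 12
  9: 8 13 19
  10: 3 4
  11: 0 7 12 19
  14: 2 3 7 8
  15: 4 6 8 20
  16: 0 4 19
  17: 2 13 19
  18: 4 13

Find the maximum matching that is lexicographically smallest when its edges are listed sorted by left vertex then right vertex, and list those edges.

|M| = 10 (so the lex-smallest maximum matching has 10 edges)
process left vertices in ascending order; for each, take the smallest-labelled available neighbour that still permits 10 edges overall, or leave it unmatched if none does
lex-smallest matching: {1-4, 5-2, 9-8, 10-3, 11-12, 14-7, 15-6, 16-0, 17-19, 18-13}

Lex-smallest maximum matching: {(1,4), (5,2), (9,8), (10,3), (11,12), (14,7), (15,6), (16,0), (17,19), (18,13)}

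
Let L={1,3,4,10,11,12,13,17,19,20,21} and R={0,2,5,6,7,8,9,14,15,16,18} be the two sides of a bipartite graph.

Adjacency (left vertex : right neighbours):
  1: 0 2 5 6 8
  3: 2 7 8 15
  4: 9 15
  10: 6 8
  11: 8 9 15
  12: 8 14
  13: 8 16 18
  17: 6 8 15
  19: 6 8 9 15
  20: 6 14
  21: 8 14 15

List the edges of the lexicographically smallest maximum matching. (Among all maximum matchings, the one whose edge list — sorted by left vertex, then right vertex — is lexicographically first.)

|M| = 8 (so the lex-smallest maximum matching has 8 edges)
process left vertices in ascending order; for each, take the smallest-labelled available neighbour that still permits 8 edges overall, or leave it unmatched if none does
lex-smallest matching: {1-0, 3-2, 4-9, 10-6, 11-8, 12-14, 13-16, 17-15}

Lex-smallest maximum matching: {(1,0), (3,2), (4,9), (10,6), (11,8), (12,14), (13,16), (17,15)}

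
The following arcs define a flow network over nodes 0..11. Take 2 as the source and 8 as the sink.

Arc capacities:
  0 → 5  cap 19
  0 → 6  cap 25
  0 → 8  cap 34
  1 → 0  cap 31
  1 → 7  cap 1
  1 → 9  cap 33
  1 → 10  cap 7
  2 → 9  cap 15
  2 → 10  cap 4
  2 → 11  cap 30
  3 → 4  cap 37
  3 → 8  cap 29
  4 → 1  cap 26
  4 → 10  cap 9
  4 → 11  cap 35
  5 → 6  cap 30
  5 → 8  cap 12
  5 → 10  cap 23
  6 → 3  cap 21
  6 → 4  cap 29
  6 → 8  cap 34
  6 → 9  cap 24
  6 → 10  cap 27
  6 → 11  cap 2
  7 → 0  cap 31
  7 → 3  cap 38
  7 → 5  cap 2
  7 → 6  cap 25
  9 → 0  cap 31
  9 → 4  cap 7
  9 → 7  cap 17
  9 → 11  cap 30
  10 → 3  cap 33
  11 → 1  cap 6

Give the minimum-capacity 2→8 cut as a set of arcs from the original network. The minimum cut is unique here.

Min-cut arcs: {(2,9), (2,10), (11,1)} (total capacity 25)

augment #1: 2→9→0→8 push 15
augment #2: 2→10→3→8 push 4
augment #3: 2→11→1→0→8 push 6
max flow = 25; residual-reachable set from 2 gives S-side
cut edges (S→T): {(2,9), (2,10), (11,1)} total cap 25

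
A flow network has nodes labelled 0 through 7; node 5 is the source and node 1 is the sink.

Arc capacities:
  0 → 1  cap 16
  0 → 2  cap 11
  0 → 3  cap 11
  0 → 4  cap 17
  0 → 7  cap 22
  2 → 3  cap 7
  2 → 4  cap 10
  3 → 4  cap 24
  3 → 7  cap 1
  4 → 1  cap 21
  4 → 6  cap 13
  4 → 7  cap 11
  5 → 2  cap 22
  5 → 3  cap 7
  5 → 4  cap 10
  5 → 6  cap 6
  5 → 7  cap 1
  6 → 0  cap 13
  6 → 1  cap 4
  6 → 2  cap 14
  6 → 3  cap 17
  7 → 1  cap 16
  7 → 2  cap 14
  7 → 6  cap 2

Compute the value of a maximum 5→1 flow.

Maximum flow value: 41

augment #1: 5→4→1 bottleneck 10, total now 10
augment #2: 5→6→1 bottleneck 4, total now 14
augment #3: 5→7→1 bottleneck 1, total now 15
augment #4: 5→2→4→1 bottleneck 10, total now 25
augment #5: 5→3→4→1 bottleneck 1, total now 26
augment #6: 5→3→7→1 bottleneck 1, total now 27
augment #7: 5→6→0→1 bottleneck 2, total now 29
augment #8: 5→3→4→7→1 bottleneck 5, total now 34
augment #9: 5→2→3→4→7→1 bottleneck 6, total now 40
augment #10: 5→2→3→4→6→0→1 bottleneck 1, total now 41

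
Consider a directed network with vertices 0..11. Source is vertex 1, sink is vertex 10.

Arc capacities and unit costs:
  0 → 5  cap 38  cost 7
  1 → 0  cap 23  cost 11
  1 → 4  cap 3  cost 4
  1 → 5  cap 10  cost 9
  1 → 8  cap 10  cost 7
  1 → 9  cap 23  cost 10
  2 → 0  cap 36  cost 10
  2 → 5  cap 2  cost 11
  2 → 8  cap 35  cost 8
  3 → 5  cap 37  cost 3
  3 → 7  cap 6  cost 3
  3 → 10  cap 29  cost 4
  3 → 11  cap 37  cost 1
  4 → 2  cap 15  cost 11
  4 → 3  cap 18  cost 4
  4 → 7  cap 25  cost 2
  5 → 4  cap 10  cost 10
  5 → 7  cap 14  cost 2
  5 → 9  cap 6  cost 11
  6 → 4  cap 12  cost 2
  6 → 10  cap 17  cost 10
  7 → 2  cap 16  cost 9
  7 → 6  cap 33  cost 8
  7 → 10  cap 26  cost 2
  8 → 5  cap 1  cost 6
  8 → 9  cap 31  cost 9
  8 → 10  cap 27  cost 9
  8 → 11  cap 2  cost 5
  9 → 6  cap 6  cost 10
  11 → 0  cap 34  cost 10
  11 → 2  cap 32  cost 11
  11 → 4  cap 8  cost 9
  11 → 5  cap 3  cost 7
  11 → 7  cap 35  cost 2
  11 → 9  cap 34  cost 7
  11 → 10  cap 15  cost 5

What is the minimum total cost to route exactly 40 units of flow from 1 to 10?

Minimum cost for 40 units: 798

shortest-cost path #1: 1→4→7→10 push 3 @ unit cost 8 (adds 24)
shortest-cost path #2: 1→5→7→10 push 10 @ unit cost 13 (adds 130)
shortest-cost path #3: 1→8→10 push 10 @ unit cost 16 (adds 160)
shortest-cost path #4: 1→0→5→7→10 push 4 @ unit cost 22 (adds 88)
shortest-cost path #5: 1→9→6→4→7→10 push 6 @ unit cost 26 (adds 156)
shortest-cost path #6: 1→0→5→4→7→10 push 3 @ unit cost 32 (adds 96)
shortest-cost path #7: 1→0→5→4→6→10 push 4 @ unit cost 36 (adds 144)
total cost = 798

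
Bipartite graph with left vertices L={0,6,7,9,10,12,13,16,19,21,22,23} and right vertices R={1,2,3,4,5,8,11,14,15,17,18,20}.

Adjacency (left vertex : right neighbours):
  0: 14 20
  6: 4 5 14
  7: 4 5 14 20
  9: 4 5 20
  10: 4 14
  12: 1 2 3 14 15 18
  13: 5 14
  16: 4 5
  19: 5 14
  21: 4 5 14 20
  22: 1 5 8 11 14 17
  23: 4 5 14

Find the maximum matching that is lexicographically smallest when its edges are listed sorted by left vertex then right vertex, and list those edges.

Lex-smallest maximum matching: {(0,14), (6,4), (7,5), (9,20), (12,1), (22,8)}

|M| = 6 (so the lex-smallest maximum matching has 6 edges)
process left vertices in ascending order; for each, take the smallest-labelled available neighbour that still permits 6 edges overall, or leave it unmatched if none does
lex-smallest matching: {0-14, 6-4, 7-5, 9-20, 12-1, 22-8}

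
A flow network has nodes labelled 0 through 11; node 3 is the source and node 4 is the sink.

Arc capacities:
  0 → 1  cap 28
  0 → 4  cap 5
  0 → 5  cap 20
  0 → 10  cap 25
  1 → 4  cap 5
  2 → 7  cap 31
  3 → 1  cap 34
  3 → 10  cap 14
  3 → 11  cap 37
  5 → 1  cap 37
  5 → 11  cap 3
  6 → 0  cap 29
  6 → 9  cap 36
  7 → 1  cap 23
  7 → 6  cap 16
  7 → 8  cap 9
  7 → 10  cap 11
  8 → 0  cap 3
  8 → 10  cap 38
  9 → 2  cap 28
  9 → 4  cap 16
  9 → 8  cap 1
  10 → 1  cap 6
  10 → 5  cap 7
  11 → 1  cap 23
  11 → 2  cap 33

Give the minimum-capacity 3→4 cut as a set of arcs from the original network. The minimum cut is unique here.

augment #1: 3→1→4 push 5
augment #2: 3→11→2→7→6→0→4 push 5
augment #3: 3→11→2→7→6→9→4 push 11
augment #4: 3→11→2→7→8→0→6→9→4 push 3
max flow = 24; residual-reachable set from 3 gives S-side
cut edges (S→T): {(1,4), (7,6), (8,0)} total cap 24

Min-cut arcs: {(1,4), (7,6), (8,0)} (total capacity 24)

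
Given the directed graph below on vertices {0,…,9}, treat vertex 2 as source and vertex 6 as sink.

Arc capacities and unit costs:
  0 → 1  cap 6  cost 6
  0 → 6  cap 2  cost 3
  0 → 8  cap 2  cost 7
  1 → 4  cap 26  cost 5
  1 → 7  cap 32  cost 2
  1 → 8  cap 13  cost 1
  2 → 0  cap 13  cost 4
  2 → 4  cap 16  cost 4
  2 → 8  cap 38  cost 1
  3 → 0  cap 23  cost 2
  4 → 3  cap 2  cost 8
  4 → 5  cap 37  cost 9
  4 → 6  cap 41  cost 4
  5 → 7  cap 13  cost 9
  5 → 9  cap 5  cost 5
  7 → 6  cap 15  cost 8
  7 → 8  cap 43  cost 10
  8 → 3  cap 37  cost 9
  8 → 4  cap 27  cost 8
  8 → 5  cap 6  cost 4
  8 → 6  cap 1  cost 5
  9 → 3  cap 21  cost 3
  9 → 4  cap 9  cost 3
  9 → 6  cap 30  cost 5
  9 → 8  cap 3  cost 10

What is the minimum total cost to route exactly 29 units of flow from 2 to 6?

shortest-cost path #1: 2→8→6 push 1 @ unit cost 6 (adds 6)
shortest-cost path #2: 2→0→6 push 2 @ unit cost 7 (adds 14)
shortest-cost path #3: 2→4→6 push 16 @ unit cost 8 (adds 128)
shortest-cost path #4: 2→8→4→6 push 10 @ unit cost 13 (adds 130)
total cost = 278

Minimum cost for 29 units: 278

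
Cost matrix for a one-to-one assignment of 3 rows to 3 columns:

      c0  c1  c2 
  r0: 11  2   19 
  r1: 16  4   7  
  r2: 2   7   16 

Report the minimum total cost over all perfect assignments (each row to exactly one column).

Minimum assignment cost: 11

optimal assignment: row0→col1 (cost 2), row1→col2 (cost 7), row2→col0 (cost 2)
total = 2 + 7 + 2 = 11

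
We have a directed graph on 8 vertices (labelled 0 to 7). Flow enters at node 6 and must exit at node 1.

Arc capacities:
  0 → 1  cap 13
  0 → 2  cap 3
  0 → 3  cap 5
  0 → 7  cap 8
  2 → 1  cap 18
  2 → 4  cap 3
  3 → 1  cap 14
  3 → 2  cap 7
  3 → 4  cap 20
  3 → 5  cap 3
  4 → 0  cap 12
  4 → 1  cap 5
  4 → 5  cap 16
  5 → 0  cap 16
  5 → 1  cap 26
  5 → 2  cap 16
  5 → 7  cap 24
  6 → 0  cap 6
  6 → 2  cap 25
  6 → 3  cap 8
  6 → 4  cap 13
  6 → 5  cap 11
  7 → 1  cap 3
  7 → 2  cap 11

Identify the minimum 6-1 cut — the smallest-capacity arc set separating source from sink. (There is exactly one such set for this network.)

augment #1: 6→0→1 push 6
augment #2: 6→2→1 push 18
augment #3: 6→3→1 push 8
augment #4: 6→4→1 push 5
augment #5: 6→5→1 push 11
augment #6: 6→4→0→1 push 7
augment #7: 6→4→5→1 push 1
augment #8: 6→2→4→5→1 push 3
max flow = 59; residual-reachable set from 6 gives S-side
cut edges (S→T): {(2,1), (2,4), (6,0), (6,3), (6,4), (6,5)} total cap 59

Min-cut arcs: {(2,1), (2,4), (6,0), (6,3), (6,4), (6,5)} (total capacity 59)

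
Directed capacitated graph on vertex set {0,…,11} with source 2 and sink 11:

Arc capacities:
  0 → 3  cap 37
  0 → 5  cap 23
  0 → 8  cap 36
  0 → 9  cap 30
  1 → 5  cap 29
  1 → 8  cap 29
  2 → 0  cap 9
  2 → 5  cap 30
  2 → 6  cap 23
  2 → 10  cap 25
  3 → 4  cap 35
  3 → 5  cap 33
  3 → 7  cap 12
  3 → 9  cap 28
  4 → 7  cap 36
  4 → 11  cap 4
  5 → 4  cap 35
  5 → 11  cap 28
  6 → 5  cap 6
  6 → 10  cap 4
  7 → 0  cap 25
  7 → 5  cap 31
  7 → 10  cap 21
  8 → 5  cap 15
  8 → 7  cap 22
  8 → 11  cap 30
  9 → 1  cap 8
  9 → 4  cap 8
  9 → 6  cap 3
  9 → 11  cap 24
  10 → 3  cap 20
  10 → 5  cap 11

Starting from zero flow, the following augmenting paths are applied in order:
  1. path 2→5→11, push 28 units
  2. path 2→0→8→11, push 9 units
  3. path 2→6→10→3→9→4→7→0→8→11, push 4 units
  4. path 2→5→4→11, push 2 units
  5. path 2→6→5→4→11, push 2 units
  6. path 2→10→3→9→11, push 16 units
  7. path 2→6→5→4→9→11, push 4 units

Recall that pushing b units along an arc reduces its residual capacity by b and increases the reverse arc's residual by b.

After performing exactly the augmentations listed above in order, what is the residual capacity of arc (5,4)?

after path 1 (2→5→11, push 28): res(5,4)=35
after path 2 (2→0→8→11, push 9): res(5,4)=35
after path 3 (2→6→10→3→9→4→7→0→8→11, push 4): res(5,4)=35
after path 4 (2→5→4→11, push 2): res(5,4)=33
after path 5 (2→6→5→4→11, push 2): res(5,4)=31
after path 6 (2→10→3→9→11, push 16): res(5,4)=31
after path 7 (2→6→5→4→9→11, push 4): res(5,4)=27

Residual capacity of (5,4): 27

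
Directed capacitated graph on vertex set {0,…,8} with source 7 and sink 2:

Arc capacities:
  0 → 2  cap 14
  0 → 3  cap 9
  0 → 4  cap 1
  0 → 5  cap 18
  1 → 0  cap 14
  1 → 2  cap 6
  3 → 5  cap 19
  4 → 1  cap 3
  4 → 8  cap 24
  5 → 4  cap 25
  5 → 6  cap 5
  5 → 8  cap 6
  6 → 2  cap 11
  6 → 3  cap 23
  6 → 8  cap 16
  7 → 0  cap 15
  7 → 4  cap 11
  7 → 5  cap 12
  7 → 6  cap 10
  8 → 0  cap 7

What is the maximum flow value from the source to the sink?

Maximum flow value: 28

augment #1: 7→0→2 bottleneck 14, total now 14
augment #2: 7→6→2 bottleneck 10, total now 24
augment #3: 7→4→1→2 bottleneck 3, total now 27
augment #4: 7→5→6→2 bottleneck 1, total now 28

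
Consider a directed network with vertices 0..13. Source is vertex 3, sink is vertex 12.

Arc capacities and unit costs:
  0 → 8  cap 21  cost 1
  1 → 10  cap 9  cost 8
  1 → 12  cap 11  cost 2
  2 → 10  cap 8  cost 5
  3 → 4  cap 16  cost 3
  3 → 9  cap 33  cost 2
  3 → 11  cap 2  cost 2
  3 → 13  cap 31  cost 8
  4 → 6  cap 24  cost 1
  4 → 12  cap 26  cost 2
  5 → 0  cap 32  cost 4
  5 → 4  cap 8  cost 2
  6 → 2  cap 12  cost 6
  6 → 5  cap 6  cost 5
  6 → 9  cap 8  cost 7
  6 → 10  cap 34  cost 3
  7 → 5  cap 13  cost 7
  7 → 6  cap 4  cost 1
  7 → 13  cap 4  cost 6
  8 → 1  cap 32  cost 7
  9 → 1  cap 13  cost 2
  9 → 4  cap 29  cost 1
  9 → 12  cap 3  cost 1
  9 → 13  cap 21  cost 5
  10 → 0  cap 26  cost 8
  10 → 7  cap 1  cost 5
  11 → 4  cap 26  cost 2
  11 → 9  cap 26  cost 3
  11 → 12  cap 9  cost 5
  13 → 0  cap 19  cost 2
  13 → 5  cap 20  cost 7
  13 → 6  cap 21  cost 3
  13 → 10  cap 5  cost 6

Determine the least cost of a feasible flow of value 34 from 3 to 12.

Minimum cost for 34 units: 169

shortest-cost path #1: 3→9→12 push 3 @ unit cost 3 (adds 9)
shortest-cost path #2: 3→4→12 push 16 @ unit cost 5 (adds 80)
shortest-cost path #3: 3→9→4→12 push 10 @ unit cost 5 (adds 50)
shortest-cost path #4: 3→9→1→12 push 5 @ unit cost 6 (adds 30)
total cost = 169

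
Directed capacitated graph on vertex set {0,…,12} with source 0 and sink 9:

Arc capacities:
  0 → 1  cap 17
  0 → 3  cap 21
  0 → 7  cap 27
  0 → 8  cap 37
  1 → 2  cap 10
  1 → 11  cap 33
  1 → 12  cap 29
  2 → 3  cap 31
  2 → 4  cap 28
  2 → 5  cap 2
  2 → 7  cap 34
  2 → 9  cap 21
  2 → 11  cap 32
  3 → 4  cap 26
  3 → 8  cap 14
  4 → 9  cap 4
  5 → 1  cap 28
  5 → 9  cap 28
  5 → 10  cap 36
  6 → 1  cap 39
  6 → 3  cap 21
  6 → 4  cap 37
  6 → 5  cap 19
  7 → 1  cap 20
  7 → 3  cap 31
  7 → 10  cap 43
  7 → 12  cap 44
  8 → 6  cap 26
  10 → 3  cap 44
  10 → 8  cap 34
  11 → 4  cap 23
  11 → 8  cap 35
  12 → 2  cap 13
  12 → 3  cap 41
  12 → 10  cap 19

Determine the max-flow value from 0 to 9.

Maximum flow value: 46

augment #1: 0→1→2→9 bottleneck 10, total now 10
augment #2: 0→3→4→9 bottleneck 4, total now 14
augment #3: 0→1→12→2→9 bottleneck 7, total now 21
augment #4: 0→7→12→2→9 bottleneck 4, total now 25
augment #5: 0→8→6→5→9 bottleneck 19, total now 44
augment #6: 0→7→12→2→5→9 bottleneck 2, total now 46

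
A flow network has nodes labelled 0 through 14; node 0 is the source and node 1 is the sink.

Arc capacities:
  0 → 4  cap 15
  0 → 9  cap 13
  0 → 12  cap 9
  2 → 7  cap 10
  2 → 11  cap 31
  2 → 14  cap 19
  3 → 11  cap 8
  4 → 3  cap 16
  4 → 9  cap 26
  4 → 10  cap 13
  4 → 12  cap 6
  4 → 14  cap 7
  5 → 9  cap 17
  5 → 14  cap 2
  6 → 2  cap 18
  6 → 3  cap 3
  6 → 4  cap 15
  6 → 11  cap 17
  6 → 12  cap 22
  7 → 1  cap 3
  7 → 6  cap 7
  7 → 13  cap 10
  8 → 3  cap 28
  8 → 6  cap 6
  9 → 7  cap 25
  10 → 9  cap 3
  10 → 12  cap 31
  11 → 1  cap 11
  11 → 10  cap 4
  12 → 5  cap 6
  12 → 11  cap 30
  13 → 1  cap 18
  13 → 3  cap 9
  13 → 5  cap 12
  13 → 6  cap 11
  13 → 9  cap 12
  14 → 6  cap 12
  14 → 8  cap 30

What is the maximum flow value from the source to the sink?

Maximum flow value: 24

augment #1: 0→9→7→1 bottleneck 3, total now 3
augment #2: 0→12→11→1 bottleneck 9, total now 12
augment #3: 0→4→3→11→1 bottleneck 2, total now 14
augment #4: 0→9→7→13→1 bottleneck 10, total now 24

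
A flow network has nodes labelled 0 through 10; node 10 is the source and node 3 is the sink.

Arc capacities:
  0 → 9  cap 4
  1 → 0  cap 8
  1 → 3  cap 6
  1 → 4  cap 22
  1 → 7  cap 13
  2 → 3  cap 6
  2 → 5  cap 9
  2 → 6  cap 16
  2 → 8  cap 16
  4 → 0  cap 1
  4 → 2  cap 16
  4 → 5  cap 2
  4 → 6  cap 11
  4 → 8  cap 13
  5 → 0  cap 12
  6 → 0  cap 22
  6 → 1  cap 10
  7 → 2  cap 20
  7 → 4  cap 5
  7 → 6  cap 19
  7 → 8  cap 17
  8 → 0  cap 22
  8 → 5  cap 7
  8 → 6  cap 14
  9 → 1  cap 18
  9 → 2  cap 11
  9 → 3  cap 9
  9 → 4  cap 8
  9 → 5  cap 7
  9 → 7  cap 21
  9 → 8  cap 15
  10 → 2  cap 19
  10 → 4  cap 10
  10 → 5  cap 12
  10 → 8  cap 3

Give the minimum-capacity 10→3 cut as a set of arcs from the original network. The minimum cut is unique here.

Min-cut arcs: {(0,9), (1,3), (2,3)} (total capacity 16)

augment #1: 10→2→3 push 6
augment #2: 10→2→6→1→3 push 6
augment #3: 10→4→0→9→3 push 1
augment #4: 10→5→0→9→3 push 3
max flow = 16; residual-reachable set from 10 gives S-side
cut edges (S→T): {(0,9), (1,3), (2,3)} total cap 16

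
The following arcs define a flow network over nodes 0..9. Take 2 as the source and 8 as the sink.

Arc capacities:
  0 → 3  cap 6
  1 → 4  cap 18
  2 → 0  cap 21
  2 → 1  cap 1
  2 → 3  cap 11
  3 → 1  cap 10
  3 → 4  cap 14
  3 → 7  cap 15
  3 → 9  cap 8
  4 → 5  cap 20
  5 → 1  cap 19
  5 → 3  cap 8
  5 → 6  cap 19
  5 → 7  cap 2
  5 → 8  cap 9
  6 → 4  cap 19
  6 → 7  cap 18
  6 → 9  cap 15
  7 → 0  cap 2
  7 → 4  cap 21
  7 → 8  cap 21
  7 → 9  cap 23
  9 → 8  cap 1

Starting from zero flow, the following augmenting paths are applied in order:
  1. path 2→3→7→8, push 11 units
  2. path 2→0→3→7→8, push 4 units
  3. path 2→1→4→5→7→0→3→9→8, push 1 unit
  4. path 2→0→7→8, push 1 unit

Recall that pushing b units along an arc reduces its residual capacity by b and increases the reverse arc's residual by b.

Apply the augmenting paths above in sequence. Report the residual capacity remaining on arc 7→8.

Residual capacity of (7,8): 5

after path 1 (2→3→7→8, push 11): res(7,8)=10
after path 2 (2→0→3→7→8, push 4): res(7,8)=6
after path 3 (2→1→4→5→7→0→3→9→8, push 1): res(7,8)=6
after path 4 (2→0→7→8, push 1): res(7,8)=5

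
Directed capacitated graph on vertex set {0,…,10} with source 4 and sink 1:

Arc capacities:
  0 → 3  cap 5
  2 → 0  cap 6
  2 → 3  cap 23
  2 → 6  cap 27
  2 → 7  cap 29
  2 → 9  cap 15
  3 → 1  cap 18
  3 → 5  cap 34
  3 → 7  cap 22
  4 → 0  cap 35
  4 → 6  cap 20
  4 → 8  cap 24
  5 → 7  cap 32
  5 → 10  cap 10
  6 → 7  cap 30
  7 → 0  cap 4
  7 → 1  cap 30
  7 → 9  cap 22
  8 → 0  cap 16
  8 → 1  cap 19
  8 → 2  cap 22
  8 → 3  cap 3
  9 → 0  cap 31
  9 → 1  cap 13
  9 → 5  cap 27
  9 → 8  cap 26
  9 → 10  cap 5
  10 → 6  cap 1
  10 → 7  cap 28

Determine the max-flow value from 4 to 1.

augment #1: 4→8→1 bottleneck 19, total now 19
augment #2: 4→0→3→1 bottleneck 5, total now 24
augment #3: 4→6→7→1 bottleneck 20, total now 44
augment #4: 4→8→3→1 bottleneck 3, total now 47
augment #5: 4→8→2→3→1 bottleneck 2, total now 49

Maximum flow value: 49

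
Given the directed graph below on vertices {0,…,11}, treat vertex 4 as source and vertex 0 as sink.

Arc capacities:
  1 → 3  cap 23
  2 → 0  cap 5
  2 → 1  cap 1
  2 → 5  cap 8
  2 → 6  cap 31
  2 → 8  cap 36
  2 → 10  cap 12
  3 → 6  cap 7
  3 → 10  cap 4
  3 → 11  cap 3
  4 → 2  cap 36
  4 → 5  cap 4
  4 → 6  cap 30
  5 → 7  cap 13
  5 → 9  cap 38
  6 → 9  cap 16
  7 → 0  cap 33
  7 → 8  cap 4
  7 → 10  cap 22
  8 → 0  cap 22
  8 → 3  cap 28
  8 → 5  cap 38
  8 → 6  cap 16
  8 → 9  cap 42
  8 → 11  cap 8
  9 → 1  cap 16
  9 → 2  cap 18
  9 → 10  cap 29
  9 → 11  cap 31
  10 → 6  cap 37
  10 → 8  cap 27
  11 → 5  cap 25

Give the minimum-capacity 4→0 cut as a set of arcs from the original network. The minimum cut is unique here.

Min-cut arcs: {(2,0), (5,7), (8,0)} (total capacity 40)

augment #1: 4→2→0 push 5
augment #2: 4→2→8→0 push 22
augment #3: 4→5→7→0 push 4
augment #4: 4→2→5→7→0 push 8
augment #5: 4→2→8→5→7→0 push 1
max flow = 40; residual-reachable set from 4 gives S-side
cut edges (S→T): {(2,0), (5,7), (8,0)} total cap 40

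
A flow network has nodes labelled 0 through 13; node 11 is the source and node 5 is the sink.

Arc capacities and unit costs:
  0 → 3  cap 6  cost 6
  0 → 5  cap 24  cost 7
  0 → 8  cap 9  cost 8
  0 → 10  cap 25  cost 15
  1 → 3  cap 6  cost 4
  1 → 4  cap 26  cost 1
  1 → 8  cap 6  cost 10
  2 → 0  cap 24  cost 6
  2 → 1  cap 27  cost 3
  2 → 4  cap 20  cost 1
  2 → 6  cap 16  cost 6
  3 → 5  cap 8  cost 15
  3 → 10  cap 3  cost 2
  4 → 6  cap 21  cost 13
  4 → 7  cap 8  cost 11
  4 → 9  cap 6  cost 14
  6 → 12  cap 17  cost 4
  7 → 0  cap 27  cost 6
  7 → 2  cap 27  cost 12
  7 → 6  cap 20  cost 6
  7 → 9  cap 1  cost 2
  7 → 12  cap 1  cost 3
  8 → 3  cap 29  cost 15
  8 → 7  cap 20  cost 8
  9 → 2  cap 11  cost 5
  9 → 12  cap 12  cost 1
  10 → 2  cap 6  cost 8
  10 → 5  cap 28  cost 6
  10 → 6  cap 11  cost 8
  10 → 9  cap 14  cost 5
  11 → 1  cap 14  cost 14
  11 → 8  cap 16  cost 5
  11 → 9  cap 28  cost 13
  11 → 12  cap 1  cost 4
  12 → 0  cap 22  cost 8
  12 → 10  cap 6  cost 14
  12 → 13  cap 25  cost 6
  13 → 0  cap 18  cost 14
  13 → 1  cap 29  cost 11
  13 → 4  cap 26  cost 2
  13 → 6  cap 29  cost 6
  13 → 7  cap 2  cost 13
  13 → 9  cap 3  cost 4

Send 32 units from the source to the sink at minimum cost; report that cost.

shortest-cost path #1: 11→12→0→5 push 1 @ unit cost 19 (adds 19)
shortest-cost path #2: 11→1→3→10→5 push 3 @ unit cost 26 (adds 78)
shortest-cost path #3: 11→8→7→0→5 push 16 @ unit cost 26 (adds 416)
shortest-cost path #4: 11→9→12→0→5 push 7 @ unit cost 29 (adds 203)
shortest-cost path #5: 11→1→3→5 push 3 @ unit cost 33 (adds 99)
shortest-cost path #6: 11→9→12→10→5 push 2 @ unit cost 34 (adds 68)
total cost = 883

Minimum cost for 32 units: 883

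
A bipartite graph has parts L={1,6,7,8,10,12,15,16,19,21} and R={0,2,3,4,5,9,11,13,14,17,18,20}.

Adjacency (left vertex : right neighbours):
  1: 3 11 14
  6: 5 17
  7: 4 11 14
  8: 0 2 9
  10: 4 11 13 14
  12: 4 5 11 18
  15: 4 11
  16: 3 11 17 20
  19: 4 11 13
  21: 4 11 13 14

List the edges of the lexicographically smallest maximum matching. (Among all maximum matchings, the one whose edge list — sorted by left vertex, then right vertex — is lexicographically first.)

|M| = 9 (so the lex-smallest maximum matching has 9 edges)
process left vertices in ascending order; for each, take the smallest-labelled available neighbour that still permits 9 edges overall, or leave it unmatched if none does
lex-smallest matching: {1-3, 6-5, 7-4, 8-0, 10-11, 12-18, 16-17, 19-13, 21-14}

Lex-smallest maximum matching: {(1,3), (6,5), (7,4), (8,0), (10,11), (12,18), (16,17), (19,13), (21,14)}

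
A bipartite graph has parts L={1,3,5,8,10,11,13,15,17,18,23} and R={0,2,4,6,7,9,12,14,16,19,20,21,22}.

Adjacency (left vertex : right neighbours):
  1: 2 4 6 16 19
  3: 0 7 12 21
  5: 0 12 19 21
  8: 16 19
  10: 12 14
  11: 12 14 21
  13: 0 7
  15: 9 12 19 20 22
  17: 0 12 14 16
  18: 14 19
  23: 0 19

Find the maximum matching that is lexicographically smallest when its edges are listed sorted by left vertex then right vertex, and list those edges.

Lex-smallest maximum matching: {(1,2), (3,0), (5,12), (8,16), (10,14), (11,21), (13,7), (15,9), (18,19)}

|M| = 9 (so the lex-smallest maximum matching has 9 edges)
process left vertices in ascending order; for each, take the smallest-labelled available neighbour that still permits 9 edges overall, or leave it unmatched if none does
lex-smallest matching: {1-2, 3-0, 5-12, 8-16, 10-14, 11-21, 13-7, 15-9, 18-19}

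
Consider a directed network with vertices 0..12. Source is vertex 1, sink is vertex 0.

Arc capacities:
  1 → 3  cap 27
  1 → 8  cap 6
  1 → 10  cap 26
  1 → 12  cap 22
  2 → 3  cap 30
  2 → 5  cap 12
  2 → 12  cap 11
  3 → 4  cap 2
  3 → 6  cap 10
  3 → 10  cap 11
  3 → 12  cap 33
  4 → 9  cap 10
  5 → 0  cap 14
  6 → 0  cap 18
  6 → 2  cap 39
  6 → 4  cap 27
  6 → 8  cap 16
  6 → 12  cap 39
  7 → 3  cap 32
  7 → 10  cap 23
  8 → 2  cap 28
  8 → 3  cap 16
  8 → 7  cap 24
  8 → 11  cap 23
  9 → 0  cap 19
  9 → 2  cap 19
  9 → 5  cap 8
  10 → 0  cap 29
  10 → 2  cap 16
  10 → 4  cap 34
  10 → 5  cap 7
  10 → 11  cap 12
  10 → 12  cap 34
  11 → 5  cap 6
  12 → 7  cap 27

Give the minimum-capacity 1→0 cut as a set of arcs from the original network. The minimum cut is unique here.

Min-cut arcs: {(3,6), (4,9), (5,0), (10,0)} (total capacity 63)

augment #1: 1→10→0 push 26
augment #2: 1→3→6→0 push 10
augment #3: 1→3→10→0 push 3
augment #4: 1→3→4→9→0 push 2
augment #5: 1→3→10→5→0 push 7
augment #6: 1→8→2→5→0 push 6
augment #7: 1→3→10→2→5→0 push 1
augment #8: 1→12→7→10→4→9→0 push 8
max flow = 63; residual-reachable set from 1 gives S-side
cut edges (S→T): {(3,6), (4,9), (5,0), (10,0)} total cap 63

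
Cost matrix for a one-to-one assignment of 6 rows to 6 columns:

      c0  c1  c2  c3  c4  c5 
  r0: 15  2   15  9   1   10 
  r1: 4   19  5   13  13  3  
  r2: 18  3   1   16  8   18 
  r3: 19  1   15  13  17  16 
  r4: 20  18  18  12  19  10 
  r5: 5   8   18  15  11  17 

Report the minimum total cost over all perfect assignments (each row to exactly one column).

Minimum assignment cost: 23

optimal assignment: row0→col4 (cost 1), row1→col5 (cost 3), row2→col2 (cost 1), row3→col1 (cost 1), row4→col3 (cost 12), row5→col0 (cost 5)
total = 1 + 3 + 1 + 1 + 12 + 5 = 23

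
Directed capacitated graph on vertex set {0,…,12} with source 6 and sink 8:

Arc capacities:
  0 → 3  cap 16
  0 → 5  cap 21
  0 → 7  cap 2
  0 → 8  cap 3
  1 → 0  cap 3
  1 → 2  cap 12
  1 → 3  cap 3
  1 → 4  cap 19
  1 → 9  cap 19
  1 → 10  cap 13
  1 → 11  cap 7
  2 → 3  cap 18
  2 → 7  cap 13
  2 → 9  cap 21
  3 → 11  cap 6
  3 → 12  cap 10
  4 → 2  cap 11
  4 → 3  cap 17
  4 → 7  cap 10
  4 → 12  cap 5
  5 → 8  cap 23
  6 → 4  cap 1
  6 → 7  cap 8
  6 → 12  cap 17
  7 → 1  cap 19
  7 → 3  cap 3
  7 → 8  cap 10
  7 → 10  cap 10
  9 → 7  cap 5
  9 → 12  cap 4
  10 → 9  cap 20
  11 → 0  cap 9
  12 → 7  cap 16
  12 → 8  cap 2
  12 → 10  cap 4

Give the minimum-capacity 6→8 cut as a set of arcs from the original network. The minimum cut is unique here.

augment #1: 6→7→8 push 8
augment #2: 6→12→8 push 2
augment #3: 6→4→7→8 push 1
augment #4: 6→12→7→8 push 1
augment #5: 6→12→7→1→0→8 push 3
augment #6: 6→12→7→1→11→0→5→8 push 7
augment #7: 6→12→7→3→11→0→5→8 push 2
max flow = 24; residual-reachable set from 6 gives S-side
cut edges (S→T): {(1,0), (7,8), (11,0), (12,8)} total cap 24

Min-cut arcs: {(1,0), (7,8), (11,0), (12,8)} (total capacity 24)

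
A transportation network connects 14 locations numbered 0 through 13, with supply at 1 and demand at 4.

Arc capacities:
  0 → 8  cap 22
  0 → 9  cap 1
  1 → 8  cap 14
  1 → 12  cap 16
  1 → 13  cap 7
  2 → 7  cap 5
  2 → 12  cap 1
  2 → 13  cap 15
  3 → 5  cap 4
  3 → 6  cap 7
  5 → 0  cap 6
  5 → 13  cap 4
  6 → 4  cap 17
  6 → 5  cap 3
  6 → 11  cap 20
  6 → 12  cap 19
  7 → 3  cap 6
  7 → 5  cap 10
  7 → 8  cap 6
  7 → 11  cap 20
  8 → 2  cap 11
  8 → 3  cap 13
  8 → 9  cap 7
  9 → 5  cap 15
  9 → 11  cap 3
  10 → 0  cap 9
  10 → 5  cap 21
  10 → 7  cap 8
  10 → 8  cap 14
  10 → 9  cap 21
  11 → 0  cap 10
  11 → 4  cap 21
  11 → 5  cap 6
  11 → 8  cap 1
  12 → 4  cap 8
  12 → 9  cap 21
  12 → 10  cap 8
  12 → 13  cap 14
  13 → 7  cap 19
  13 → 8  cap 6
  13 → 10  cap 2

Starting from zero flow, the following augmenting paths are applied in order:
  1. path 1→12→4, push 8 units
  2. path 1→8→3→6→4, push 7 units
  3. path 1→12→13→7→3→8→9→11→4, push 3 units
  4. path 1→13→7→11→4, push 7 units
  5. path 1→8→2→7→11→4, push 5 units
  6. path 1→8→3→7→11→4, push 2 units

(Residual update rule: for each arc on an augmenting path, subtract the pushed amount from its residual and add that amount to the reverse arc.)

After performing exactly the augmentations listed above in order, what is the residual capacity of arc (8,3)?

Residual capacity of (8,3): 7

after path 1 (1→12→4, push 8): res(8,3)=13
after path 2 (1→8→3→6→4, push 7): res(8,3)=6
after path 3 (1→12→13→7→3→8→9→11→4, push 3): res(8,3)=9
after path 4 (1→13→7→11→4, push 7): res(8,3)=9
after path 5 (1→8→2→7→11→4, push 5): res(8,3)=9
after path 6 (1→8→3→7→11→4, push 2): res(8,3)=7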